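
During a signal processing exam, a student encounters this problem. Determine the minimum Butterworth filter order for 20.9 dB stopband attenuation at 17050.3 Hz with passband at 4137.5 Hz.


Butterworth filter order formula:
n = log10(10^(A/10) - 1) / (2 * log10(f_stop/f_pass))
10^(20.9/10) - 1 = 122.0269
f_stop/f_pass = 17050.3 / 4137.5 = 4.1209
n = 1.6963 -> ceil = 2

2


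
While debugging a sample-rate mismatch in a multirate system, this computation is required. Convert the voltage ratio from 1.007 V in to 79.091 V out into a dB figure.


Voltage gain in dB:
G = 20 * log10(Vout / Vin)
  = 20 * log10(79.091 / 1.007)
  = 20 * log10(78.541212)
  = 20 * 1.895098
  = 37.9 dB

37.9 dB


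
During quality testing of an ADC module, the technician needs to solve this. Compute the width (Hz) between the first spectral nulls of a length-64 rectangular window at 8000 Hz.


Main lobe width for a rectangular window:
Width = 2 * fs / N
      = 2 * 8000 / 64
      = 16000 / 64
      = 250.0 Hz

250.0 Hz


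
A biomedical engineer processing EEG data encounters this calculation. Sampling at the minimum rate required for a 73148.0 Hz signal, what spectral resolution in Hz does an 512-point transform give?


Step 1 — Nyquist sampling rate:
fs = 2 * fmax = 2 * 73148.0 = 146296.0 Hz

Step 2 — DFT bin spacing:
df = fs / N = 146296.0 / 512 = 285.7344 Hz

285.7344 Hz


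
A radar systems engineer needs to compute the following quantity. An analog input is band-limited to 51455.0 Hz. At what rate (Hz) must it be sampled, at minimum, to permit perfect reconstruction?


The Nyquist rate is twice the maximum frequency component.
fs_min = 2 * fmax
      = 2 * 51455.0
      = 102910.0 Hz

102910.0


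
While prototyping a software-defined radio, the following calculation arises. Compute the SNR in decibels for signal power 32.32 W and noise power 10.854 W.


SNR in decibels:
SNR = 10 * log10(Ps / Pn)
    = 10 * log10(32.32 / 10.854)
    = 10 * log10(2.9777)
    = 10 * 0.4739
    = 4.74 dB

4.74 dB


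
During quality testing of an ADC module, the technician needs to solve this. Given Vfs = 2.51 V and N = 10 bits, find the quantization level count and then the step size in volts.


Step 1 — number of quantization levels:
L = 2^N = 2^10 = 1024

Step 2 — LSB step size:
delta = Vfs / L
      = 2.51 / 1024
      = 0.00245117 V

Levels = 1024; step size = 0.00245117 V


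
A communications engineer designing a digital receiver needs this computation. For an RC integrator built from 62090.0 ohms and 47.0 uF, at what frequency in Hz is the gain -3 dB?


Cutoff frequency of a first-order RC filter:
fc = 1 / (2 * pi * R * C)
C = 47.0 uF = 4.7e-05 F
fc = 1 / (2 * pi * 62090.0 * 4.7e-05)
   = 1 / 18.335779858971
   = 0.054538 Hz

0.054538 Hz


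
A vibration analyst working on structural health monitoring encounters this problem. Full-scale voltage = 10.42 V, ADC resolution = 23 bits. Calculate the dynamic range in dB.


Dynamic range from full-scale to LSB:
V_min = V_max / 2^bits = 10.42 / 2^23
DR = 20 * log10(V_max / V_min)
   = 20 * log10(2^23)
   = 20 * 23 * log10(2)
   = 138.47 dB

138.47 dB


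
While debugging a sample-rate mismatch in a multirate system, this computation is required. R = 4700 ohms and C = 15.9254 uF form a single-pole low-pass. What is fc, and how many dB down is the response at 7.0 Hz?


Step 1 — cutoff frequency:
fc = 1 / (2*pi*R*C)
C = 15.9254 uF = 1.59254e-05 F
fc = 1 / (2*pi*4700*1.59254e-05)
   = 2.12634 Hz

Step 2 — magnitude at f = 7.0 Hz:
|H(f)| = 1 / sqrt(1 + (f/fc)^2)
f/fc = 7.0 / 2.12634 = 3.292042
|H| = 1 / sqrt(1 + 10.837541) = 0.2906493
|H|_dB = 20*log10(0.2906493) = -10.73 dB

fc = 2.12634 Hz; |H(7.0 Hz)| = -10.73 dB


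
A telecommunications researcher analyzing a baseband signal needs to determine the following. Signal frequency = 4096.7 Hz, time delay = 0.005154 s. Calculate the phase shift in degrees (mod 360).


Phase shift from frequency and time delay:
phi = 360 * f * t_delay
    = 360 * 4096.7 * 0.005154
    = 7601.18 degrees
    mod 360 = 41.18 degrees

41.18 degrees


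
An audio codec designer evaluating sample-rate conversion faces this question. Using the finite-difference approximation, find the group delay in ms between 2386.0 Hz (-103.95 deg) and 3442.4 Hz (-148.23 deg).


Group delay from phase difference:
tau = -d(phi)/d(omega)
d(phi) = -44.28 deg = -0.772832 rad
d(omega) = 2*pi*(3442.4 - 2386.0) = 6637.557 rad/s
tau = -(-0.772832) / 6637.557
    = 0.1164 ms

0.1164 ms


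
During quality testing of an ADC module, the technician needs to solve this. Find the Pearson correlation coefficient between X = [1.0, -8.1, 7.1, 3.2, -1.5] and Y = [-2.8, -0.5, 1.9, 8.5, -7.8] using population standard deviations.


Pearson correlation coefficient (population):
r = cov(X,Y) / (std(X) * std(Y))
Mean X = 0.34, Mean Y = -0.14
Cov(X,Y) = 10.7756
Std(X) = 5.078031, Std(Y) = 5.379442
r = 0.3945

0.3945


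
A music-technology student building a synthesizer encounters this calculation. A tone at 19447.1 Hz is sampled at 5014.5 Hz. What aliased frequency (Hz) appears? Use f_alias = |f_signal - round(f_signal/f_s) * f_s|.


Compute the nearest integer multiple of fs to the signal:
n = round(19447.1 / 5014.5) = 4
f_alias = |19447.1 - 4 * 5014.5|
        = |19447.1 - 20058.0|
        = 610.9 Hz

610.9


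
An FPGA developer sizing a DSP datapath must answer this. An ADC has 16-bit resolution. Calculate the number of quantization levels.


Number of quantization levels = 2^N
= 2^16
= 65536

65536


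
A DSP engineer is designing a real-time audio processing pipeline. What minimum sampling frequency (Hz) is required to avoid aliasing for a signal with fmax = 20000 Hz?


The Nyquist rate is twice the maximum frequency component.
fs_min = 2 * fmax
      = 2 * 20000
      = 40000 Hz

40000


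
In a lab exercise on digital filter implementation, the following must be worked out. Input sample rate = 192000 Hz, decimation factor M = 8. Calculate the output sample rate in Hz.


Decimation reduces the sample rate:
fs_out = fs_in / M
       = 192000 / 8
       = 24000.0 Hz

24000.0 Hz


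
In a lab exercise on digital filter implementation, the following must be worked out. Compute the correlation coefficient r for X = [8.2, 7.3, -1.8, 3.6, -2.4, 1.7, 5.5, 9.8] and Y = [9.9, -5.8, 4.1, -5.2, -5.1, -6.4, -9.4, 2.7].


Pearson correlation coefficient (population):
r = cov(X,Y) / (std(X) * std(Y))
Mean X = 3.9875, Mean Y = -1.9
Cov(X,Y) = 6.18375
Std(X) = 4.24954, Std(Y) = 6.217315
r = 0.234

0.234


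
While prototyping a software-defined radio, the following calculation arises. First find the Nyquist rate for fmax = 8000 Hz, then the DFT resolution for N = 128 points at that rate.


Step 1 — Nyquist sampling rate:
fs = 2 * fmax = 2 * 8000 = 16000 Hz

Step 2 — DFT bin spacing:
df = fs / N = 16000 / 128 = 125.0 Hz

125.0 Hz


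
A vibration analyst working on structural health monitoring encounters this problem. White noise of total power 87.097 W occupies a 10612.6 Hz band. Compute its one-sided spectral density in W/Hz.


Power spectral density:
PSD = P / BW
    = 87.097 / 10612.6
    = 0.00820694 W/Hz

0.00820694 W/Hz


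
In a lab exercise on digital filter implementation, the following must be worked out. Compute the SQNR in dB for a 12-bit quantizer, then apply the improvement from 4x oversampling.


Step 1 — baseline SQNR at Nyquist:
SQNR_base = 6.02*N + 1.76
          = 6.02*12 + 1.76
          = 74.0 dB

Step 2 — oversampling processing gain:
G = 10*log10(OSR) = 10*log10(4) = 6.02 dB

Step 3 — total:
SQNR_total = 74.0 + 6.02 = 80.02 dB

Base SQNR = 74.0 dB; oversampled SQNR = 80.02 dB


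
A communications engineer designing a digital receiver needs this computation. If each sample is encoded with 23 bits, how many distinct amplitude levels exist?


Number of quantization levels = 2^N
= 2^23
= 8388608

8388608


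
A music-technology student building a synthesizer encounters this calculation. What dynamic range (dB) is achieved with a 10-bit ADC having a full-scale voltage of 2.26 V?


Dynamic range from full-scale to LSB:
V_min = V_max / 2^bits = 2.26 / 2^10
DR = 20 * log10(V_max / V_min)
   = 20 * log10(2^10)
   = 20 * 10 * log10(2)
   = 60.21 dB

60.21 dB


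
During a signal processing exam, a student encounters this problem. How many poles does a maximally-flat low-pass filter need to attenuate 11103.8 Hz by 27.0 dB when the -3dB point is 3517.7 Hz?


Butterworth filter order formula:
n = log10(10^(A/10) - 1) / (2 * log10(f_stop/f_pass))
10^(27.0/10) - 1 = 500.1872
f_stop/f_pass = 11103.8 / 3517.7 = 3.1566
n = 2.7034 -> ceil = 3

3


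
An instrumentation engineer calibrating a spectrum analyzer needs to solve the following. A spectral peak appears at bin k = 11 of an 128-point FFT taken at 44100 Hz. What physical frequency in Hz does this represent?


Frequency of DFT bin k:
f_k = k * fs / N
    = 11 * 44100 / 128
    = 485100 / 128
    = 3789.844 Hz

3789.844 Hz


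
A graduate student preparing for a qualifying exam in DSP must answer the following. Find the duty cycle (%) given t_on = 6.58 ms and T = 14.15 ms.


Duty cycle as a percentage:
DC = (t_on / T) * 100
   = (6.58 / 14.15) * 100
   = 0.465018 * 100
   = 46.5 %

46.5 %


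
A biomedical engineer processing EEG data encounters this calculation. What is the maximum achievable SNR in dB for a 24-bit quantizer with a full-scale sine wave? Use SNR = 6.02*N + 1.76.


Theoretical SNR for a full-scale sinusoid:
SNR = 6.02 * N + 1.76
    = 6.02 * 24 + 1.76
    = 144.48 + 1.76
    = 146.24 dB

146.24 dB


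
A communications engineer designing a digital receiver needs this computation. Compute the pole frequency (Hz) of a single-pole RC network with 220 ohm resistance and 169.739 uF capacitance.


Cutoff frequency of a first-order RC filter:
fc = 1 / (2 * pi * R * C)
C = 169.739 uF = 0.000169739 F
fc = 1 / (2 * pi * 220 * 0.000169739)
   = 1 / 0.23463034998818
   = 4.262023 Hz

4.262023 Hz


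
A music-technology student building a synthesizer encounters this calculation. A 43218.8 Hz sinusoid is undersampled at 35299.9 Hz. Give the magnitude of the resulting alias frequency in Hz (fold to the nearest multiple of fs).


Compute the nearest integer multiple of fs to the signal:
n = round(43218.8 / 35299.9) = 1
f_alias = |43218.8 - 1 * 35299.9|
        = |43218.8 - 35299.9|
        = 7918.9 Hz

7918.9


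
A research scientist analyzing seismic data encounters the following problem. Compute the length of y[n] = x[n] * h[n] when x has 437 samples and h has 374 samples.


Linear convolution output length:
L = N + M - 1
  = 437 + 374 - 1
  = 810 samples

810


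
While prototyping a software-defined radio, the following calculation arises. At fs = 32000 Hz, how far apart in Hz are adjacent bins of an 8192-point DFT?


DFT frequency resolution:
df = fs / N
   = 32000 / 8192
   = 3.9062 Hz

3.9062 Hz


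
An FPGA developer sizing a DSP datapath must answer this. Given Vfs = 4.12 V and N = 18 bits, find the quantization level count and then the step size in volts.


Step 1 — number of quantization levels:
L = 2^N = 2^18 = 262144

Step 2 — LSB step size:
delta = Vfs / L
      = 4.12 / 262144
      = 1.572e-05 V

Levels = 262144; step size = 1.572e-05 V


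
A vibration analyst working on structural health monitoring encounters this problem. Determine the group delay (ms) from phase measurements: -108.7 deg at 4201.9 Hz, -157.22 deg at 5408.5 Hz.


Group delay from phase difference:
tau = -d(phi)/d(omega)
d(phi) = -48.52 deg = -0.846834 rad
d(omega) = 2*pi*(5408.5 - 4201.9) = 7581.2914 rad/s
tau = -(-0.846834) / 7581.2914
    = 0.1117 ms

0.1117 ms


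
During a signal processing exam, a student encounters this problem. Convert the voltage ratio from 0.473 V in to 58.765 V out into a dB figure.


Voltage gain in dB:
G = 20 * log10(Vout / Vin)
  = 20 * log10(58.765 / 0.473)
  = 20 * log10(124.238901)
  = 20 * 2.094258
  = 41.89 dB

41.89 dB


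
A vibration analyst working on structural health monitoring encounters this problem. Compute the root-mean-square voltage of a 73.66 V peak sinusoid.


RMS voltage for a sinusoidal waveform:
V_rms = V_peak / sqrt(2)
      = 73.66 / 1.414214
      = 52.085 V

52.085 V


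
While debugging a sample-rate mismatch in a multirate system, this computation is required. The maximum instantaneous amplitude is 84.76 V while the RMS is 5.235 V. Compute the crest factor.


Crest factor is the ratio of peak to RMS:
CF = V_peak / V_rms
   = 84.76 / 5.235
   = 16.191

16.191


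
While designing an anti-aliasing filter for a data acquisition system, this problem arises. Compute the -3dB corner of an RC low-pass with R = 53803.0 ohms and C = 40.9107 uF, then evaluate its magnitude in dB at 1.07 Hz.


Step 1 — cutoff frequency:
fc = 1 / (2*pi*R*C)
C = 40.9107 uF = 4.09107e-05 F
fc = 1 / (2*pi*53803.0*4.09107e-05)
   = 0.0723064 Hz

Step 2 — magnitude at f = 1.07 Hz:
|H(f)| = 1 / sqrt(1 + (f/fc)^2)
f/fc = 1.07 / 0.0723064 = 14.798137
|H| = 1 / sqrt(1 + 218.984859) = 0.0674223
|H|_dB = 20*log10(0.0674223) = -23.42 dB

fc = 0.0723064 Hz; |H(1.07 Hz)| = -23.42 dB


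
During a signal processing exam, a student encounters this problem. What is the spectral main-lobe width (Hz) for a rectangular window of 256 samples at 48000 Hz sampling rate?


Main lobe width for a rectangular window:
Width = 2 * fs / N
      = 2 * 48000 / 256
      = 96000 / 256
      = 375.0 Hz

375.0 Hz


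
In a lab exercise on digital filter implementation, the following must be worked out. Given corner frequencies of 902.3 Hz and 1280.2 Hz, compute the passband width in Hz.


Bandwidth is the difference of -3dB frequencies:
BW = f_high - f_low
   = 1280.2 - 902.3
   = 377.9 Hz

377.9 Hz


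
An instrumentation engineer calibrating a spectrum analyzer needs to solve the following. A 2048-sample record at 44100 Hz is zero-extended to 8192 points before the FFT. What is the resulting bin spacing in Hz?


Frequency resolution after zero-padding:
N_padded = 2048 * 4 = 8192
df = fs / N_padded
   = 44100 / 8192
   = 5.3833 Hz

5.3833 Hz


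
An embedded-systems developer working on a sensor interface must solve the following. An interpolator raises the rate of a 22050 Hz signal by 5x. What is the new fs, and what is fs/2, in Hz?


Step 1 — output sample rate after interpolation by L:
fs_out = L * fs_in = 5 * 22050 = 110250 Hz

Step 2 — Nyquist frequency of the output stream:
f_Nyq = fs_out / 2 = 110250 / 2 = 55125.0 Hz

fs_out = 110250 Hz; f_Nyquist = 55125.0 Hz


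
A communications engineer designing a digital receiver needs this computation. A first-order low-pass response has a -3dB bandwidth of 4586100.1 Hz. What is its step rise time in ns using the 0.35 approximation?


Rise time from bandwidth relationship:
tr = 0.35 / BW
   = 0.35 / 4586100.1
   = 7.631756664e-08 s
   = 76.3176 ns

76.3176 ns


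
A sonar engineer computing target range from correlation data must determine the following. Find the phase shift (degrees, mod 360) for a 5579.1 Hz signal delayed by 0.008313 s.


Phase shift from frequency and time delay:
phi = 360 * f * t_delay
    = 360 * 5579.1 * 0.008313
    = 16696.46 degrees
    mod 360 = 136.46 degrees

136.46 degrees


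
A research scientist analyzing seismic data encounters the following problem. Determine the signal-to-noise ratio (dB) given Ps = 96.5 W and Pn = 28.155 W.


SNR in decibels:
SNR = 10 * log10(Ps / Pn)
    = 10 * log10(96.5 / 28.155)
    = 10 * log10(3.4275)
    = 10 * 0.535
    = 5.35 dB

5.35 dB


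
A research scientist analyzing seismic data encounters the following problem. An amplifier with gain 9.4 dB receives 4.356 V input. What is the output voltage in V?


Output voltage from dB gain:
V_out = V_in * 10^(gain_dB / 20)
      = 4.356 * 10^(9.4 / 20)
      = 4.356 * 2.951209
      = 12.8555 V

12.8555 V


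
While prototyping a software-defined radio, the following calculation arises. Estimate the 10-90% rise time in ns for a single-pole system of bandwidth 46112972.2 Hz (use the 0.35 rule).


Rise time from bandwidth relationship:
tr = 0.35 / BW
   = 0.35 / 46112972.2
   = 7.590055104e-09 s
   = 7.5901 ns

7.5901 ns


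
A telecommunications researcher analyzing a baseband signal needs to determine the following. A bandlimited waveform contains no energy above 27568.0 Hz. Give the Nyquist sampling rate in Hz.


The Nyquist rate is twice the maximum frequency component.
fs_min = 2 * fmax
      = 2 * 27568.0
      = 55136.0 Hz

55136.0


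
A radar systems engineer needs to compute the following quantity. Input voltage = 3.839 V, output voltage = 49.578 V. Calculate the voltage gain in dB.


Voltage gain in dB:
G = 20 * log10(Vout / Vin)
  = 20 * log10(49.578 / 3.839)
  = 20 * log10(12.914301)
  = 20 * 1.111071
  = 22.22 dB

22.22 dB


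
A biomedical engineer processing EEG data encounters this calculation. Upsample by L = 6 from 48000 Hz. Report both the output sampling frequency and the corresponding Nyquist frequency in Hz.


Step 1 — output sample rate after interpolation by L:
fs_out = L * fs_in = 6 * 48000 = 288000 Hz

Step 2 — Nyquist frequency of the output stream:
f_Nyq = fs_out / 2 = 288000 / 2 = 144000.0 Hz

fs_out = 288000 Hz; f_Nyquist = 144000.0 Hz


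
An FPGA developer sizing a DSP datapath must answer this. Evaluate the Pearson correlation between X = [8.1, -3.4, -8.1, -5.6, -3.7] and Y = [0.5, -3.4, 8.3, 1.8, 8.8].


Pearson correlation coefficient (population):
r = cov(X,Y) / (std(X) * std(Y))
Mean X = -2.54, Mean Y = 3.2
Cov(X,Y) = -10.724
Std(X) = 5.578028, Std(Y) = 4.694252
r = -0.4096

-0.4096


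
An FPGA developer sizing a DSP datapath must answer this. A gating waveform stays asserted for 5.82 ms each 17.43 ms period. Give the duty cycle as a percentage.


Duty cycle as a percentage:
DC = (t_on / T) * 100
   = (5.82 / 17.43) * 100
   = 0.333907 * 100
   = 33.39 %

33.39 %


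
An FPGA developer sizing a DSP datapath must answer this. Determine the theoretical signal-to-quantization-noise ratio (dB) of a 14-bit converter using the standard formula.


Theoretical SNR for a full-scale sinusoid:
SNR = 6.02 * N + 1.76
    = 6.02 * 14 + 1.76
    = 84.28 + 1.76
    = 86.04 dB

86.04 dB


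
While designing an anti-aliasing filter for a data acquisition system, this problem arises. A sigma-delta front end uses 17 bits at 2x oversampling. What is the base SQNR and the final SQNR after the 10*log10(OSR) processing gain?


Step 1 — baseline SQNR at Nyquist:
SQNR_base = 6.02*N + 1.76
          = 6.02*17 + 1.76
          = 104.1 dB

Step 2 — oversampling processing gain:
G = 10*log10(OSR) = 10*log10(2) = 3.01 dB

Step 3 — total:
SQNR_total = 104.1 + 3.01 = 107.11 dB

Base SQNR = 104.1 dB; oversampled SQNR = 107.11 dB


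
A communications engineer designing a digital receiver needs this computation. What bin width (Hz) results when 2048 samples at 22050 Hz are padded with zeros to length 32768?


Frequency resolution after zero-padding:
N_padded = 2048 * 16 = 32768
df = fs / N_padded
   = 22050 / 32768
   = 0.6729 Hz

0.6729 Hz


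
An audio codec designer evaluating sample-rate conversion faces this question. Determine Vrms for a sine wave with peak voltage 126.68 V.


RMS voltage for a sinusoidal waveform:
V_rms = V_peak / sqrt(2)
      = 126.68 / 1.414214
      = 89.576 V

89.576 V


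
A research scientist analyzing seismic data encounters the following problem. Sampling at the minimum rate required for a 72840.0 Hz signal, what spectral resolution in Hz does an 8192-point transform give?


Step 1 — Nyquist sampling rate:
fs = 2 * fmax = 2 * 72840.0 = 145680.0 Hz

Step 2 — DFT bin spacing:
df = fs / N = 145680.0 / 8192 = 17.7832 Hz

17.7832 Hz


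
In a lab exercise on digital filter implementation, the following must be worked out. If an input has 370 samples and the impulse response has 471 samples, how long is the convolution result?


Linear convolution output length:
L = N + M - 1
  = 370 + 471 - 1
  = 840 samples

840


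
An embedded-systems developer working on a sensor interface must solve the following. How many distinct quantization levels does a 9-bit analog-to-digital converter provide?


Number of quantization levels = 2^N
= 2^9
= 512

512


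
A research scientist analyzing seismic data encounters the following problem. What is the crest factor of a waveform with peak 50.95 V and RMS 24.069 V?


Crest factor is the ratio of peak to RMS:
CF = V_peak / V_rms
   = 50.95 / 24.069
   = 2.1168

2.1168


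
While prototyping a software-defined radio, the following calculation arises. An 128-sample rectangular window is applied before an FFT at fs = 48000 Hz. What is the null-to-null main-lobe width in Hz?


Main lobe width for a rectangular window:
Width = 2 * fs / N
      = 2 * 48000 / 128
      = 96000 / 128
      = 750.0 Hz

750.0 Hz


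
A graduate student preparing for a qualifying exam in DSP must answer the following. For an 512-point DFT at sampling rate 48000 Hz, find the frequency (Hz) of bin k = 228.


Frequency of DFT bin k:
f_k = k * fs / N
    = 228 * 48000 / 512
    = 10944000 / 512
    = 21375.0 Hz

21375.0 Hz


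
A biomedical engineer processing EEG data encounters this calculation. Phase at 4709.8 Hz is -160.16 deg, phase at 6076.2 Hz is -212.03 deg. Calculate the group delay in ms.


Group delay from phase difference:
tau = -d(phi)/d(omega)
d(phi) = -51.87 deg = -0.905302 rad
d(omega) = 2*pi*(6076.2 - 4709.8) = 8585.3444 rad/s
tau = -(-0.905302) / 8585.3444
    = 0.1054 ms

0.1054 ms


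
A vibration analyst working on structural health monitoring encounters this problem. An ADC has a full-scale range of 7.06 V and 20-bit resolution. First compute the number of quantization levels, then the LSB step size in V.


Step 1 — number of quantization levels:
L = 2^N = 2^20 = 1048576

Step 2 — LSB step size:
delta = Vfs / L
      = 7.06 / 1048576
      = 6.73e-06 V

Levels = 1048576; step size = 6.73e-06 V


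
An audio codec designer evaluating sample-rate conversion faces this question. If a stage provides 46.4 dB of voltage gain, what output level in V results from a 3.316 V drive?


Output voltage from dB gain:
V_out = V_in * 10^(gain_dB / 20)
      = 3.316 * 10^(46.4 / 20)
      = 3.316 * 208.929613
      = 692.8106 V

692.8106 V


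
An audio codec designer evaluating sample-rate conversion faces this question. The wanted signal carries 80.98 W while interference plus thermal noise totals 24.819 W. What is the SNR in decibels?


SNR in decibels:
SNR = 10 * log10(Ps / Pn)
    = 10 * log10(80.98 / 24.819)
    = 10 * log10(3.2628)
    = 10 * 0.5136
    = 5.14 dB

5.14 dB


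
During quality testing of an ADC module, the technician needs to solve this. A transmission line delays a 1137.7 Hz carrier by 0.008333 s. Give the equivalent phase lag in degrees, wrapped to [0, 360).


Phase shift from frequency and time delay:
phi = 360 * f * t_delay
    = 360 * 1137.7 * 0.008333
    = 3412.96 degrees
    mod 360 = 172.96 degrees

172.96 degrees


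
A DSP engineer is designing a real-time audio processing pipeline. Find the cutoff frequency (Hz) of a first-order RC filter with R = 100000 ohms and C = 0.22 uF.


Cutoff frequency of a first-order RC filter:
fc = 1 / (2 * pi * R * C)
C = 0.22 uF = 2.2e-07 F
fc = 1 / (2 * pi * 100000 * 2.2e-07)
   = 1 / 0.13823007675795
   = 7.234316 Hz

7.234316 Hz


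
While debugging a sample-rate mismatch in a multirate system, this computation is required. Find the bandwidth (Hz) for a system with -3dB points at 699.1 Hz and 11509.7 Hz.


Bandwidth is the difference of -3dB frequencies:
BW = f_high - f_low
   = 11509.7 - 699.1
   = 10810.6 Hz

10810.6 Hz


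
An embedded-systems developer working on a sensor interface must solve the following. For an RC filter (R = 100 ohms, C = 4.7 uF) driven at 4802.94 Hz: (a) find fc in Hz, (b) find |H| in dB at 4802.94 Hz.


Step 1 — cutoff frequency:
fc = 1 / (2*pi*R*C)
C = 4.7 uF = 4.7e-06 F
fc = 1 / (2*pi*100*4.7e-06)
   = 338.628 Hz

Step 2 — magnitude at f = 4802.94 Hz:
|H(f)| = 1 / sqrt(1 + (f/fc)^2)
f/fc = 4802.94 / 338.628 = 14.183529
|H| = 1 / sqrt(1 + 201.172495) = 0.0703297
|H|_dB = 20*log10(0.0703297) = -23.06 dB

fc = 338.628 Hz; |H(4802.94 Hz)| = -23.06 dB


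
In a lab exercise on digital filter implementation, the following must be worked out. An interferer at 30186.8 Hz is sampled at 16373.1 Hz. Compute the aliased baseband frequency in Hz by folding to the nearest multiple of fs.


Compute the nearest integer multiple of fs to the signal:
n = round(30186.8 / 16373.1) = 2
f_alias = |30186.8 - 2 * 16373.1|
        = |30186.8 - 32746.2|
        = 2559.4 Hz

2559.4


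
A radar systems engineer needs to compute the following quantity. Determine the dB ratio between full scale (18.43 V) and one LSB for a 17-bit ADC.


Dynamic range from full-scale to LSB:
V_min = V_max / 2^bits = 18.43 / 2^17
DR = 20 * log10(V_max / V_min)
   = 20 * log10(2^17)
   = 20 * 17 * log10(2)
   = 102.35 dB

102.35 dB


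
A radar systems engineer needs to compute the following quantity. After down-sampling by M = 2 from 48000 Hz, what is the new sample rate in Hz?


Decimation reduces the sample rate:
fs_out = fs_in / M
       = 48000 / 2
       = 24000.0 Hz

24000.0 Hz


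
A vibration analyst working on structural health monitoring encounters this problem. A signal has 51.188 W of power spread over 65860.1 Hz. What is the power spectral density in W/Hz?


Power spectral density:
PSD = P / BW
    = 51.188 / 65860.1
    = 0.00077722 W/Hz

0.00077722 W/Hz


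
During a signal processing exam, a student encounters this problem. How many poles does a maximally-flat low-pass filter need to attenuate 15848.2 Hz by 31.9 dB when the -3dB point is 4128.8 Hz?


Butterworth filter order formula:
n = log10(10^(A/10) - 1) / (2 * log10(f_stop/f_pass))
10^(31.9/10) - 1 = 1547.8166
f_stop/f_pass = 15848.2 / 4128.8 = 3.8385
n = 2.7302 -> ceil = 3

3


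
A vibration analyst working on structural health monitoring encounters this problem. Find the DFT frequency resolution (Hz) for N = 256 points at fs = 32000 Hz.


DFT frequency resolution:
df = fs / N
   = 32000 / 256
   = 125.0 Hz

125.0 Hz


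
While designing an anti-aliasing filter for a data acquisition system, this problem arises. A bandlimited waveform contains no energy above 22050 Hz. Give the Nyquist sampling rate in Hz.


The Nyquist rate is twice the maximum frequency component.
fs_min = 2 * fmax
      = 2 * 22050
      = 44100 Hz

44100


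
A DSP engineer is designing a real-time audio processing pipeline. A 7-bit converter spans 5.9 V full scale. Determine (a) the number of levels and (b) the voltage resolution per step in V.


Step 1 — number of quantization levels:
L = 2^N = 2^7 = 128

Step 2 — LSB step size:
delta = Vfs / L
      = 5.9 / 128
      = 0.04609375 V

Levels = 128; step size = 0.04609375 V


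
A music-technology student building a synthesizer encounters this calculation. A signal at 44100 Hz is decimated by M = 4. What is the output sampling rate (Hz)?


Decimation reduces the sample rate:
fs_out = fs_in / M
       = 44100 / 4
       = 11025.0 Hz

11025.0 Hz


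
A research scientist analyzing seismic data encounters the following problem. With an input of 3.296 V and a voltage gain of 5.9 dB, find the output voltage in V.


Output voltage from dB gain:
V_out = V_in * 10^(gain_dB / 20)
      = 3.296 * 10^(5.9 / 20)
      = 3.296 * 1.972423
      = 6.5011 V

6.5011 V


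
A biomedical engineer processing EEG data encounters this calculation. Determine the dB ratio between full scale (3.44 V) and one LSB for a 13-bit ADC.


Dynamic range from full-scale to LSB:
V_min = V_max / 2^bits = 3.44 / 2^13
DR = 20 * log10(V_max / V_min)
   = 20 * log10(2^13)
   = 20 * 13 * log10(2)
   = 78.27 dB

78.27 dB


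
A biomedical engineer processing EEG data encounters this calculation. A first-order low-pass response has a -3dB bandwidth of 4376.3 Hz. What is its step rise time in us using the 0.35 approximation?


Rise time from bandwidth relationship:
tr = 0.35 / BW
   = 0.35 / 4376.3
   = 7.997623563e-05 s
   = 79.9762 us

79.9762 us


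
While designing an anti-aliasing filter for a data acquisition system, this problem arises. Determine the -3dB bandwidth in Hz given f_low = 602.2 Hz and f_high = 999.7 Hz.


Bandwidth is the difference of -3dB frequencies:
BW = f_high - f_low
   = 999.7 - 602.2
   = 397.5 Hz

397.5 Hz


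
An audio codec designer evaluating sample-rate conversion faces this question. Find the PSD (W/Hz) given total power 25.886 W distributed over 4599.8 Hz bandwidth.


Power spectral density:
PSD = P / BW
    = 25.886 / 4599.8
    = 0.00562764 W/Hz

0.00562764 W/Hz


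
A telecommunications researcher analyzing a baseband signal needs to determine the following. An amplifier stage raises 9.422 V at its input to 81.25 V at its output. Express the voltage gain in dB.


Voltage gain in dB:
G = 20 * log10(Vout / Vin)
  = 20 * log10(81.25 / 9.422)
  = 20 * log10(8.623435)
  = 20 * 0.93568
  = 18.71 dB

18.71 dB


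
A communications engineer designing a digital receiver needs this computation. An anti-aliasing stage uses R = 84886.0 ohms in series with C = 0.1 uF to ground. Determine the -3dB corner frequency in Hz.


Cutoff frequency of a first-order RC filter:
fc = 1 / (2 * pi * R * C)
C = 0.1 uF = 1e-07 F
fc = 1 / (2 * pi * 84886.0 * 1e-07)
   = 1 / 0.053335446798525
   = 18.749257 Hz

18.749257 Hz


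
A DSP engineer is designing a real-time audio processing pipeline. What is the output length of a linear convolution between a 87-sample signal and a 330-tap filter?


Linear convolution output length:
L = N + M - 1
  = 87 + 330 - 1
  = 416 samples

416


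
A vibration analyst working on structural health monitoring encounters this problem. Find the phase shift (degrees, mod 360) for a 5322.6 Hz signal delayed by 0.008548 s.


Phase shift from frequency and time delay:
phi = 360 * f * t_delay
    = 360 * 5322.6 * 0.008548
    = 16379.13 degrees
    mod 360 = 179.13 degrees

179.13 degrees


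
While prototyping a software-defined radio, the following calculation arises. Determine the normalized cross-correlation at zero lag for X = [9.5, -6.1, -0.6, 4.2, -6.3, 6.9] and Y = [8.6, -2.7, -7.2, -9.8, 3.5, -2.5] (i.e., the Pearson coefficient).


Pearson correlation coefficient (population):
r = cov(X,Y) / (std(X) * std(Y))
Mean X = 1.2667, Mean Y = -1.6833
Cov(X,Y) = 5.803889
Std(X) = 6.098269, Std(Y) = 6.199843
r = 0.1535

0.1535


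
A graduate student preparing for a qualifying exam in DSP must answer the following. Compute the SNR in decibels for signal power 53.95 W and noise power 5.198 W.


SNR in decibels:
SNR = 10 * log10(Ps / Pn)
    = 10 * log10(53.95 / 5.198)
    = 10 * log10(10.379)
    = 10 * 1.0162
    = 10.16 dB

10.16 dB


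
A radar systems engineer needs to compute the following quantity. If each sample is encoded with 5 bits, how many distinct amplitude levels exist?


Number of quantization levels = 2^N
= 2^5
= 32

32


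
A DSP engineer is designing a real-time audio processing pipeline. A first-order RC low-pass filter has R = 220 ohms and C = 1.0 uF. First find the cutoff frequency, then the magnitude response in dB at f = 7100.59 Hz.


Step 1 — cutoff frequency:
fc = 1 / (2*pi*R*C)
C = 1.0 uF = 1e-06 F
fc = 1 / (2*pi*220*1e-06)
   = 723.432 Hz

Step 2 — magnitude at f = 7100.59 Hz:
|H(f)| = 1 / sqrt(1 + (f/fc)^2)
f/fc = 7100.59 / 723.432 = 9.815145
|H| = 1 / sqrt(1 + 96.337071) = 0.1013587
|H|_dB = 20*log10(0.1013587) = -19.88 dB

fc = 723.432 Hz; |H(7100.59 Hz)| = -19.88 dB


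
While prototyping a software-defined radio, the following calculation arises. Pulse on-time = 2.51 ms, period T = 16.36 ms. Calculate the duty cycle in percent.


Duty cycle as a percentage:
DC = (t_on / T) * 100
   = (2.51 / 16.36) * 100
   = 0.153423 * 100
   = 15.34 %

15.34 %


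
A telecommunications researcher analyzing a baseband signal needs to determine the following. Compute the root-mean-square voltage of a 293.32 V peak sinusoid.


RMS voltage for a sinusoidal waveform:
V_rms = V_peak / sqrt(2)
      = 293.32 / 1.414214
      = 207.409 V

207.409 V


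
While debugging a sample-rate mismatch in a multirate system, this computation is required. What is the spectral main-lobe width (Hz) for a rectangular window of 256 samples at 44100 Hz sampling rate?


Main lobe width for a rectangular window:
Width = 2 * fs / N
      = 2 * 44100 / 256
      = 88200 / 256
      = 344.531 Hz

344.531 Hz


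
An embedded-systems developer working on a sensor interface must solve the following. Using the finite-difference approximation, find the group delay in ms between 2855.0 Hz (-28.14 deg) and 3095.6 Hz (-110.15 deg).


Group delay from phase difference:
tau = -d(phi)/d(omega)
d(phi) = -82.01 deg = -1.431345 rad
d(omega) = 2*pi*(3095.6 - 2855.0) = 1511.7344 rad/s
tau = -(-1.431345) / 1511.7344
    = 0.9468 ms

0.9468 ms


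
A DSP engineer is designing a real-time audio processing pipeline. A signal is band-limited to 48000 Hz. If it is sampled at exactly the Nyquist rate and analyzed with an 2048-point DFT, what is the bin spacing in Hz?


Step 1 — Nyquist sampling rate:
fs = 2 * fmax = 2 * 48000 = 96000 Hz

Step 2 — DFT bin spacing:
df = fs / N = 96000 / 2048 = 46.875 Hz

46.875 Hz


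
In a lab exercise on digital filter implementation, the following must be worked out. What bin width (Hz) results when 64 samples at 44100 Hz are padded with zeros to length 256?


Frequency resolution after zero-padding:
N_padded = 64 * 4 = 256
df = fs / N_padded
   = 44100 / 256
   = 172.2656 Hz

172.2656 Hz


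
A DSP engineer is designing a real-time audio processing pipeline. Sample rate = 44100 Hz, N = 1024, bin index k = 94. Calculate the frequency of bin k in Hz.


Frequency of DFT bin k:
f_k = k * fs / N
    = 94 * 44100 / 1024
    = 4145400 / 1024
    = 4048.242 Hz

4048.242 Hz


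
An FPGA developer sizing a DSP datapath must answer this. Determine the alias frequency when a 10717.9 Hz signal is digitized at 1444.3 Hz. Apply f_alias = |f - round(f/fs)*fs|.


Compute the nearest integer multiple of fs to the signal:
n = round(10717.9 / 1444.3) = 7
f_alias = |10717.9 - 7 * 1444.3|
        = |10717.9 - 10110.1|
        = 607.8 Hz

607.8


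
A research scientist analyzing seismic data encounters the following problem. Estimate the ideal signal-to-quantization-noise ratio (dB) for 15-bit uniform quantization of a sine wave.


Theoretical SNR for a full-scale sinusoid:
SNR = 6.02 * N + 1.76
    = 6.02 * 15 + 1.76
    = 90.3 + 1.76
    = 92.06 dB

92.06 dB


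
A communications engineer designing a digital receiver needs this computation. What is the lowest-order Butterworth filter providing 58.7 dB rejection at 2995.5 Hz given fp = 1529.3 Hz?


Butterworth filter order formula:
n = log10(10^(A/10) - 1) / (2 * log10(f_stop/f_pass))
10^(58.7/10) - 1 = 741309.2413
f_stop/f_pass = 2995.5 / 1529.3 = 1.9587
n = 10.0522 -> ceil = 11

11


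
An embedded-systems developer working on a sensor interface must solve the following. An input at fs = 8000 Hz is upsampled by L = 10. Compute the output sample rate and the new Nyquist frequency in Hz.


Step 1 — output sample rate after interpolation by L:
fs_out = L * fs_in = 10 * 8000 = 80000 Hz

Step 2 — Nyquist frequency of the output stream:
f_Nyq = fs_out / 2 = 80000 / 2 = 40000.0 Hz

fs_out = 80000 Hz; f_Nyquist = 40000.0 Hz


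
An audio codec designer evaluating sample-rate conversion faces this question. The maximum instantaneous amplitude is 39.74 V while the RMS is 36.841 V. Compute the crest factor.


Crest factor is the ratio of peak to RMS:
CF = V_peak / V_rms
   = 39.74 / 36.841
   = 1.0787

1.0787


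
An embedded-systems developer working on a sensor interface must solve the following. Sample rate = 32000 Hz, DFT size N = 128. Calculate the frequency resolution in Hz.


DFT frequency resolution:
df = fs / N
   = 32000 / 128
   = 250.0 Hz

250.0 Hz


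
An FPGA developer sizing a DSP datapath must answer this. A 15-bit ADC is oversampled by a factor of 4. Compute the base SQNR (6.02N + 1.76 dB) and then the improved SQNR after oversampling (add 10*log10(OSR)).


Step 1 — baseline SQNR at Nyquist:
SQNR_base = 6.02*N + 1.76
          = 6.02*15 + 1.76
          = 92.06 dB

Step 2 — oversampling processing gain:
G = 10*log10(OSR) = 10*log10(4) = 6.02 dB

Step 3 — total:
SQNR_total = 92.06 + 6.02 = 98.08 dB

Base SQNR = 92.06 dB; oversampled SQNR = 98.08 dB


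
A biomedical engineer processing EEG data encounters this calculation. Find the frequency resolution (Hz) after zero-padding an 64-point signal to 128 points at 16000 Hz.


Frequency resolution after zero-padding:
N_padded = 64 * 2 = 128
df = fs / N_padded
   = 16000 / 128
   = 125.0 Hz

125.0 Hz


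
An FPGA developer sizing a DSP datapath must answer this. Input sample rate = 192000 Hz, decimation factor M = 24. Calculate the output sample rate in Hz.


Decimation reduces the sample rate:
fs_out = fs_in / M
       = 192000 / 24
       = 8000.0 Hz

8000.0 Hz


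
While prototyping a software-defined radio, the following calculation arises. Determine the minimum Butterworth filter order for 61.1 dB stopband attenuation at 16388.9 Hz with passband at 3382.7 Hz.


Butterworth filter order formula:
n = log10(10^(A/10) - 1) / (2 * log10(f_stop/f_pass))
10^(61.1/10) - 1 = 1288248.5517
f_stop/f_pass = 16388.9 / 3382.7 = 4.8449
n = 4.458 -> ceil = 5

5


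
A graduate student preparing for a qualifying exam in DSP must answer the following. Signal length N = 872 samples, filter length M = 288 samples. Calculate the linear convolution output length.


Linear convolution output length:
L = N + M - 1
  = 872 + 288 - 1
  = 1159 samples

1159


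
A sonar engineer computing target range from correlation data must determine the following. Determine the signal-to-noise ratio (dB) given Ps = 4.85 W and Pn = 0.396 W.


SNR in decibels:
SNR = 10 * log10(Ps / Pn)
    = 10 * log10(4.85 / 0.396)
    = 10 * log10(12.2475)
    = 10 * 1.088
    = 10.88 dB

10.88 dB


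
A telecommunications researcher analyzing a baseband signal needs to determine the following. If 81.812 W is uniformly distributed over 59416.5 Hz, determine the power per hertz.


Power spectral density:
PSD = P / BW
    = 81.812 / 59416.5
    = 0.00137692 W/Hz

0.00137692 W/Hz


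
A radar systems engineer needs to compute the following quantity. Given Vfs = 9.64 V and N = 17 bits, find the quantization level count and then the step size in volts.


Step 1 — number of quantization levels:
L = 2^N = 2^17 = 131072

Step 2 — LSB step size:
delta = Vfs / L
      = 9.64 / 131072
      = 7.355e-05 V

Levels = 131072; step size = 7.355e-05 V


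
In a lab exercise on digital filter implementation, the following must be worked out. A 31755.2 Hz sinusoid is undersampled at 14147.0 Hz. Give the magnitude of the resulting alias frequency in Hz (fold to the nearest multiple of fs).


Compute the nearest integer multiple of fs to the signal:
n = round(31755.2 / 14147.0) = 2
f_alias = |31755.2 - 2 * 14147.0|
        = |31755.2 - 28294.0|
        = 3461.2 Hz

3461.2


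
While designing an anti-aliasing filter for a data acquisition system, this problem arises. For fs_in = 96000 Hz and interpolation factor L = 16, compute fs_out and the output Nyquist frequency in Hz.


Step 1 — output sample rate after interpolation by L:
fs_out = L * fs_in = 16 * 96000 = 1536000 Hz

Step 2 — Nyquist frequency of the output stream:
f_Nyq = fs_out / 2 = 1536000 / 2 = 768000.0 Hz

fs_out = 1536000 Hz; f_Nyquist = 768000.0 Hz
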